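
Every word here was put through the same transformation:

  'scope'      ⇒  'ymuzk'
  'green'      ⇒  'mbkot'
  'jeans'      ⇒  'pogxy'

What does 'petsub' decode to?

A repeating key of period 2 is used — shifts +6, +10 over and over.
Reversing it on petsub: p−6=j, e−10=u, t−6=n, s−10=i, u−6=o, b−10=r.

junior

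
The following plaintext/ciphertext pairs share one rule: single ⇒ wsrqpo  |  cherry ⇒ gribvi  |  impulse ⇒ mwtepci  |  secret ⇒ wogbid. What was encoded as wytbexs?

Shifts by position in single: pos 0: s→w (+4), pos 1: i→s (+10), pos 2: n→r (+4), pos 3: g→q (+10) — repeating every 2. A repeating key of period 2 is used — shifts +4, +10 over and over.
Decoding wytbexs: w−4=s, y−10=o, t−4=p, b−10=r, e−4=a, x−10=n, s−4=o.

soprano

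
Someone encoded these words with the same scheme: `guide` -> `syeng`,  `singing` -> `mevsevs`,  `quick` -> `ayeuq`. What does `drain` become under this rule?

Treating letters as 0–25, the rule is x ↦ 19x + 8 (mod 26).
Applying it to drain: d(3)→19·3+8≡13=n; r(17)→19·17+8≡19=t; a(0)→19·0+8≡8=i; i(8)→19·8+8≡4=e; n(13)→19·13+8≡21=v (all mod 26).

ntiev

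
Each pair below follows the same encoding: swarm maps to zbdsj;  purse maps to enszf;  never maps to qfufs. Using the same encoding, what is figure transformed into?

Each letter's alphabet position (a=0..z=25) is mapped through 7·x+3 mod 26 — an affine cipher.
Applying it to figure: f(5)→7·5+3≡12=m; i(8)→7·8+3≡7=h; g(6)→7·6+3≡19=t; u(20)→7·20+3≡13=n; r(17)→7·17+3≡18=s; e(4)→7·4+3≡5=f (all mod 26).

mhtnsf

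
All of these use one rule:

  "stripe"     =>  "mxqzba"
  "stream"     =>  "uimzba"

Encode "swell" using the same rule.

ttmea

The output letters match the input read backwards, each shifted +8: stripe reversed is epirts. The word is reversed, then every letter is shifted forward by 8.
For swell: reverse → llews; then shift: l+8=t, l+8=t, e+8=m, w+8=e, s+8=a.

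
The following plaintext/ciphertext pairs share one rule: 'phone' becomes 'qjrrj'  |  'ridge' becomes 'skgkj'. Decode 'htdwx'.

grass

In phone: p→q is +1, h→j is +2, o→r is +3, n→r is +4 — the shift increases by 1 each position. Each letter shifts forward by (position + 1), i.e. 1, 2, 3, … — the shift grows by one for each successive letter.
Reversing it on htdwx: h−1=g, t−2=r, d−3=a, w−4=s, x−5=s.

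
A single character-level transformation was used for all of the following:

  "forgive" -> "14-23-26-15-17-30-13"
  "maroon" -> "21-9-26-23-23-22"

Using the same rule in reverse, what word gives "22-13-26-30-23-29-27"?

Letters become their 1-based position plus 8 (so a→9, b→10, …).
Reversing it on 22-13-26-30-23-29-27: 22→(22−8)÷1=14=n, 13→(13−8)÷1=5=e, 26→(26−8)÷1=18=r, 30→(30−8)÷1=22=v, 23→(23−8)÷1=15=o, 29→(29−8)÷1=21=u, 27→(27−8)÷1=19=s.

nervous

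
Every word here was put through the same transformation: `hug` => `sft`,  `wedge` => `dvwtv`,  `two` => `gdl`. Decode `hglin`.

storm

Each pair mirrors across the alphabet (h↔s, u↔f, g↔t): positions sum to 25. This is the alphabet-reversal cipher (Atbash): a becomes z, b becomes y, etc.
Undoing it on hglin: h↔s, g↔t, l↔o, i↔r, n↔m.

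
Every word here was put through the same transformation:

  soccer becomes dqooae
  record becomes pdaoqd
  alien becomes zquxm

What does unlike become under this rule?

The output letters match the input read backwards, each shifted +12: soccer reversed is reccos. Read the word backwards and shift each letter +12.
Applying it to unlike: reverse → ekilnu; then shift: e+12=q, k+12=w, i+12=u, l+12=x, n+12=z, u+12=g.

qwuxzg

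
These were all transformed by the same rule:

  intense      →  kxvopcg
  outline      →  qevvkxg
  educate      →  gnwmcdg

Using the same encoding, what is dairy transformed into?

It's a Vigenère-style cipher with numeric key [2,10]: position i shifts by key[i mod 2].
For dairy: d+2=f, a+10=k, i+2=k, r+10=b, y+2=a.

fkkba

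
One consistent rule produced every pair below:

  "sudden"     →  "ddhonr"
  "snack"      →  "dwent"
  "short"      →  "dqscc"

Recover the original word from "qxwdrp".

fossil

The shifts repeat in a cycle of length 3: positions 0,1,… shift by +11, +9, +4, then the pattern repeats.
Decoding qxwdrp: q−11=f, x−9=o, w−4=s, d−11=s, r−9=i, p−4=l.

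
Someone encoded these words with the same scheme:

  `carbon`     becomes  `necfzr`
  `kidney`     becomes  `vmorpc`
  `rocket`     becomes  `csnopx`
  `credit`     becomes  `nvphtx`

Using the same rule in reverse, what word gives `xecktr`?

margin

A repeating key of period 2 is used — shifts +11, +4 over and over.
Reversing it on xecktr: x−11=m, e−4=a, c−11=r, k−4=g, t−11=i, r−4=n.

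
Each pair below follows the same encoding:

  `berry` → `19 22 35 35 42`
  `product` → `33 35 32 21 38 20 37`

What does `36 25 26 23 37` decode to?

shift

Each letter is replaced by its alphabet position (a=1..z=26) + 17.
Decoding 36 25 26 23 37: 36→(36−17)÷1=19=s, 25→(25−17)÷1=8=h, 26→(26−17)÷1=9=i, 23→(23−17)÷1=6=f, 37→(37−17)÷1=20=t.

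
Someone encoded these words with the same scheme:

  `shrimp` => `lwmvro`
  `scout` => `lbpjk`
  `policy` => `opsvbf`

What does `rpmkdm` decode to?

s(18)→l(11) and h(7)→w(22) fit y≡25x+3 (mod 26); the inverse of 25 mod 26 is 25. This is an affine cipher: with a=0,…,z=25, each position x becomes (25x+3) mod 26.
Decoding rpmkdm: r(17)→25·(17−3)≡12=m; p(15)→25·(15−3)≡14=o; m(12)→25·(12−3)≡17=r; k(10)→25·(10−3)≡19=t; d(3)→25·(3−3)≡0=a; m(12)→25·(12−3)≡17=r (all mod 26).

mortar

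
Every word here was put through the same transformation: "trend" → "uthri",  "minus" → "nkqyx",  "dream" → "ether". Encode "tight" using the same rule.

Each letter shifts forward by (position + 1), i.e. 1, 2, 3, … — the shift grows by one for each successive letter.
Applying it to tight: t+1=u, i+2=k, g+3=j, h+4=l, t+5=y.

ukjly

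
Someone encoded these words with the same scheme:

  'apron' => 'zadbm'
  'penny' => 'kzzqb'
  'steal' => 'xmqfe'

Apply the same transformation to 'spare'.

The word is reversed, then every letter is shifted forward by 12.
For spare: reverse → eraps; then shift: e+12=q, r+12=d, a+12=m, p+12=b, s+12=e.

qdmbe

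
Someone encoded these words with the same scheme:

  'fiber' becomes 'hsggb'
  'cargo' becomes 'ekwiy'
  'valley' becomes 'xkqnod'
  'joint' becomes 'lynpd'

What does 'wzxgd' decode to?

Shifts by position in fiber: pos 0: f→h (+2), pos 1: i→s (+10), pos 2: b→g (+5), pos 3: e→g (+2), pos 4: r→b (+10) — repeating every 3. It's a Vigenère-style cipher with numeric key [2,10,5]: position i shifts by key[i mod 3].
Reversing it on wzxgd: w−2=u, z−10=p, x−5=s, g−2=e, d−10=t.

upset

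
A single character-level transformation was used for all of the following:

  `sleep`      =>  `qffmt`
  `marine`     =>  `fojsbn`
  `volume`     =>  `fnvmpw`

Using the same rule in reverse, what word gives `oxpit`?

The output letters match the input read backwards, each shifted +1: sleep reversed is peels. Read the word backwards and shift each letter +1.
Reversing it on oxpit: shift back: o−1=n, x−1=w, p−1=o, i−1=h, t−1=s → nwohs; then reverse → shown.

shown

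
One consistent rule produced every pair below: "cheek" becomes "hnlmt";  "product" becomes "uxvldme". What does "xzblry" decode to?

The shift increases by 1 at each position, starting from +5: 5, 6, 7, ….
Undoing it on xzblry: x−5=s, z−6=t, b−7=u, l−8=d, r−9=i, y−10=o.

studio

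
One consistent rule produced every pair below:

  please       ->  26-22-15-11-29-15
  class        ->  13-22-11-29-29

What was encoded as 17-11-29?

The number is (letter's place in the alphabet, a=1) + 10.
Decoding 17-11-29: 17→(17−10)÷1=7=g, 11→(11−10)÷1=1=a, 29→(29−10)÷1=19=s.

gas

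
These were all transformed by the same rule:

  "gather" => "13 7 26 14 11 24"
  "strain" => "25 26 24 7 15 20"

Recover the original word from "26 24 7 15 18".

trail

The number is (letter's place in the alphabet, a=1) + 6.
Undoing it on 26 24 7 15 18: 26→(26−6)÷1=20=t, 24→(24−6)÷1=18=r, 7→(7−6)÷1=1=a, 15→(15−6)÷1=9=i, 18→(18−6)÷1=12=l.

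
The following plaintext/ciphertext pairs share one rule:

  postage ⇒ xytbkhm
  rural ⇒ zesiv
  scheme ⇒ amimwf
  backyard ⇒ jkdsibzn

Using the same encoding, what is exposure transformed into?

mhqwcvzo

Shifts by position in postage: pos 0: p→x (+8), pos 1: o→y (+10), pos 2: s→t (+1), pos 3: t→b (+8), pos 4: a→k (+10), pos 5: g→h (+1) — repeating every 3. A repeating key of period 3 is used — shifts +8, +10, +1 over and over.
On exposure: e+8=m, x+10=h, p+1=q, o+8=w, s+10=c, u+1=v, r+8=z, e+10=o.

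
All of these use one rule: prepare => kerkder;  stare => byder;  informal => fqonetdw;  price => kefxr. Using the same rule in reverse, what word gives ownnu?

p(15)→k(10) and r(17)→e(4) fit y≡23x+3 (mod 26); the inverse of 23 mod 26 is 17. Each letter's alphabet position (a=0..z=25) is mapped through 23·x+3 mod 26 — an affine cipher.
Undoing it on ownnu: o(14)→17·(14−3)≡5=f; w(22)→17·(22−3)≡11=l; n(13)→17·(13−3)≡14=o; n(13)→17·(13−3)≡14=o; u(20)→17·(20−3)≡3=d (all mod 26).

flood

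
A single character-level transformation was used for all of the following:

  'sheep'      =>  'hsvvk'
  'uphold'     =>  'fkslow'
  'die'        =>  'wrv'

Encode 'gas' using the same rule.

tzh

Each pair mirrors across the alphabet (s↔h, h↔s, e↔v): positions sum to 25. Letters are reflected about the middle of the alphabet (position → 25−position): Atbash.
Applying it to gas: g↔t, a↔z, s↔h.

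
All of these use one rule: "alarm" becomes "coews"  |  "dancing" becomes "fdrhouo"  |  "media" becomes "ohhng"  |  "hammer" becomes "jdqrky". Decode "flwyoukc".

distinct

In alarm: a→c is +2, l→o is +3, a→e is +4, r→w is +5 — the shift increases by 1 each position. Letter i (0-indexed) is shifted by i+2, so successive shifts are 2, 3, 4, ….
Undoing it on flwyoukc: f−2=d, l−3=i, w−4=s, y−5=t, o−6=i, u−7=n, k−8=c, c−9=t.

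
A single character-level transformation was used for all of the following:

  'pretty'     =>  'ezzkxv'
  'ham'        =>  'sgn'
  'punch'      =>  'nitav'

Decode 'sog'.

aim

The output letters match the input read backwards, each shifted +6: pretty reversed is ytterp. Read the word backwards and shift each letter +6.
Decoding sog: shift back: s−6=m, o−6=i, g−6=a → mia; then reverse → aim.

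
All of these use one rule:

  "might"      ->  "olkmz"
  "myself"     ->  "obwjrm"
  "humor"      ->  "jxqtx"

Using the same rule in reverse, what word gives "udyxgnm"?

sausage

Each letter shifts forward by (position + 2), i.e. 2, 3, 4, … — the shift grows by one for each successive letter.
Undoing it on udyxgnm: u−2=s, d−3=a, y−4=u, x−5=s, g−6=a, n−7=g, m−8=e.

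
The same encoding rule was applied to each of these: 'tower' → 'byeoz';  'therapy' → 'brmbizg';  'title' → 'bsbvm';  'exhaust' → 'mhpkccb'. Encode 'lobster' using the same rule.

tyjcboz

Shifts by position in tower: pos 0: t→b (+8), pos 1: o→y (+10), pos 2: w→e (+8), pos 3: e→o (+10) — repeating every 2. It's a Vigenère-style cipher with numeric key [8,10]: position i shifts by key[i mod 2].
Applying it to lobster: l+8=t, o+10=y, b+8=j, s+10=c, t+8=b, e+10=o, r+8=z.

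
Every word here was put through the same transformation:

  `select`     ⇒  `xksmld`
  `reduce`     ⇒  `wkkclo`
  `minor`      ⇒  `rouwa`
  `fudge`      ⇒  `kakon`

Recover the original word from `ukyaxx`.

In select: s→x is +5, e→k is +6, l→s is +7, e→m is +8 — the shift increases by 1 each position. Letter i (0-indexed) is shifted by i+5, so successive shifts are 5, 6, 7, ….
Reversing it on ukyaxx: u−5=p, k−6=e, y−7=r, a−8=s, x−9=o, x−10=n.

person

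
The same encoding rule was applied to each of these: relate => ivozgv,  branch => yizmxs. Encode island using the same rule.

Each pair mirrors across the alphabet (r↔i, e↔v, l↔o): positions sum to 25. Letters are reflected about the middle of the alphabet (position → 25−position): Atbash.
On island: i↔r, s↔h, l↔o, a↔z, n↔m, d↔w.

rhozmw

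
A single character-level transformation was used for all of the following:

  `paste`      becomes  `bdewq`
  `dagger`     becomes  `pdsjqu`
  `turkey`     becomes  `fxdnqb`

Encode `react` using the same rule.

The shifts repeat in a cycle of length 2: positions 0,1,… shift by +12, +3, then the pattern repeats.
For react: r+12=d, e+3=h, a+12=m, c+3=f, t+12=f.

dhmff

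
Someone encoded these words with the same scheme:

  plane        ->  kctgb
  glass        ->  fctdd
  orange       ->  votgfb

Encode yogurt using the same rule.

pvfhos

p(15)→k(10) and l(11)→c(2) fit y≡15x+19 (mod 26); the inverse of 15 mod 26 is 7. Each letter's alphabet position (a=0..z=25) is mapped through 15·x+19 mod 26 — an affine cipher.
Applying it to yogurt: y(24)→15·24+19≡15=p; o(14)→15·14+19≡21=v; g(6)→15·6+19≡5=f; u(20)→15·20+19≡7=h; r(17)→15·17+19≡14=o; t(19)→15·19+19≡18=s (all mod 26).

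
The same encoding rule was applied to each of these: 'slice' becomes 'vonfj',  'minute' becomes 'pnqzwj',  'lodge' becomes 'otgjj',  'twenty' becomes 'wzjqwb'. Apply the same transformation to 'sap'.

The shift depends on letter class: consonant s→v is +3, but vowel i→n is +5. The rule splits by letter class: vowels +5, consonants +3.
Applying it to sap: s(cons)+3=v, a(vowel)+5=f, p(cons)+3=s.

vfs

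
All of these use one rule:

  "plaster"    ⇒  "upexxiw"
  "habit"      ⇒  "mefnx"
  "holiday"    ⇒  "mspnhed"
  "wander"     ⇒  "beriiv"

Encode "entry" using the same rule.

A repeating key of period 3 is used — shifts +5, +4, +4 over and over.
On entry: e+5=j, n+4=r, t+4=x, r+5=w, y+4=c.

jrxwc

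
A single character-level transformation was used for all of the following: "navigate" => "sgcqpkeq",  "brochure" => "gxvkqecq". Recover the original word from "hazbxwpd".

In navigate: n→s is +5, a→g is +6, v→c is +7, i→q is +8 — the shift increases by 1 each position. The shift increases by 1 at each position, starting from +5: 5, 6, 7, ….
Undoing it on hazbxwpd: h−5=c, a−6=u, z−7=s, b−8=t, x−9=o, w−10=m, p−11=e, d−12=r.

customer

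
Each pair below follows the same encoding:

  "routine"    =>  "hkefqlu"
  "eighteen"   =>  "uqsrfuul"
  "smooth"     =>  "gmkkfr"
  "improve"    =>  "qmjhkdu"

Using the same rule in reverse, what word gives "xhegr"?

r(17)→h(7) and o(14)→k(10) fit y≡25x+24 (mod 26); the inverse of 25 mod 26 is 25. This is an affine cipher: with a=0,…,z=25, each position x becomes (25x+24) mod 26.
Decoding xhegr: x(23)→25·(23−24)≡1=b; h(7)→25·(7−24)≡17=r; e(4)→25·(4−24)≡20=u; g(6)→25·(6−24)≡18=s; r(17)→25·(17−24)≡7=h (all mod 26).

brush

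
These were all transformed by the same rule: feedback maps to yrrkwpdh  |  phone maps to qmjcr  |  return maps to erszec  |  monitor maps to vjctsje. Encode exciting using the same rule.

This is an affine cipher: with a=0,…,z=25, each position x becomes (7x+15) mod 26.
For exciting: e(4)→7·4+15≡17=r; x(23)→7·23+15≡20=u; c(2)→7·2+15≡3=d; i(8)→7·8+15≡19=t; t(19)→7·19+15≡18=s; i(8)→7·8+15≡19=t; n(13)→7·13+15≡2=c; g(6)→7·6+15≡5=f (all mod 26).

rudtstcf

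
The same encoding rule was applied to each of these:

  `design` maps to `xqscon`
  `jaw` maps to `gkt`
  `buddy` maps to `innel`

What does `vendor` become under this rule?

Two steps: reverse the string, then apply a Caesar shift of +10.
For vendor: reverse → rodnev; then shift: r+10=b, o+10=y, d+10=n, n+10=x, e+10=o, v+10=f.

bynxof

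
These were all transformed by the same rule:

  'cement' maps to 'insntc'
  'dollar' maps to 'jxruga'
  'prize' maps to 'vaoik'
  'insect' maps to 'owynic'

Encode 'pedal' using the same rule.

vnjjr

The shifts repeat in a cycle of length 2: positions 0,1,… shift by +6, +9, then the pattern repeats.
For pedal: p+6=v, e+9=n, d+6=j, a+9=j, l+6=r.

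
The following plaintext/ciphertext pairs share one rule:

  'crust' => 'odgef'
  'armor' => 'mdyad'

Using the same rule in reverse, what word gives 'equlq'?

seize

Compare letters: c→o is +12, r→d is +12, u→g is +12 — a constant shift. Each letter is shifted forward by 12 in the alphabet (a Caesar shift of +12).
Undoing it on equlq: e−12=s, q−12=e, u−12=i, l−12=z, q−12=e.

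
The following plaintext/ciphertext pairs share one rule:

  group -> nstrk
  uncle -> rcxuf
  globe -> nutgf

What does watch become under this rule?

g(6)→n(13) and r(17)→s(18) fit y≡17x+15 (mod 26); the inverse of 17 mod 26 is 23. Each letter's alphabet position (a=0..z=25) is mapped through 17·x+15 mod 26 — an affine cipher.
Applying it to watch: w(22)→17·22+15≡25=z; a(0)→17·0+15≡15=p; t(19)→17·19+15≡0=a; c(2)→17·2+15≡23=x; h(7)→17·7+15≡4=e (all mod 26).

zpaxe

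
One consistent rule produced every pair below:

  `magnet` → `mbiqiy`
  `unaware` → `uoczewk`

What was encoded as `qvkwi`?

quite

In magnet: m→m is +0, a→b is +1, g→i is +2, n→q is +3 — the shift increases by 1 each position. Letter i (0-indexed) is shifted by i+0, so successive shifts are 0, 1, 2, ….
Reversing it on qvkwi: q−0=q, v−1=u, k−2=i, w−3=t, i−4=e.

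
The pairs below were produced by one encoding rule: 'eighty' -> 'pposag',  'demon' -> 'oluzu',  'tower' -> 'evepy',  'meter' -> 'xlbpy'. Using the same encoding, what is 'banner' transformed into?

It's a Vigenère-style cipher with numeric key [11,7,8]: position i shifts by key[i mod 3].
Applying it to banner: b+11=m, a+7=h, n+8=v, n+11=y, e+7=l, r+8=z.

mhvylz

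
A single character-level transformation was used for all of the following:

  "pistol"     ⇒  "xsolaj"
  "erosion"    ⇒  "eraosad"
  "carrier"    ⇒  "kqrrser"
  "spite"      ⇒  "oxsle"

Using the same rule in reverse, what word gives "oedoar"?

p(15)→x(23) and i(8)→s(18) fit y≡23x+16 (mod 26); the inverse of 23 mod 26 is 17. Each letter's alphabet position (a=0..z=25) is mapped through 23·x+16 mod 26 — an affine cipher.
Decoding oedoar: o(14)→17·(14−16)≡18=s; e(4)→17·(4−16)≡4=e; d(3)→17·(3−16)≡13=n; o(14)→17·(14−16)≡18=s; a(0)→17·(0−16)≡14=o; r(17)→17·(17−16)≡17=r (all mod 26).

sensor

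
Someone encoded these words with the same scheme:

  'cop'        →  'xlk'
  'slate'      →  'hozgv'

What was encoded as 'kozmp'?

Each letter is replaced by its mirror in the alphabet: a↔z, b↔y, c↔x, and so on (the Atbash cipher).
Undoing it on kozmp: k↔p, o↔l, z↔a, m↔n, p↔k.

plank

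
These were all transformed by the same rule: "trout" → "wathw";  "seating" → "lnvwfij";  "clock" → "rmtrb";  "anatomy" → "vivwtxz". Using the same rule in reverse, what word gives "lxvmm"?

small

Treating letters as 0–25, the rule is x ↦ 11x + 21 (mod 26).
Undoing it on lxvmm: l(11)→19·(11−21)≡18=s; x(23)→19·(23−21)≡12=m; v(21)→19·(21−21)≡0=a; m(12)→19·(12−21)≡11=l; m(12)→19·(12−21)≡11=l (all mod 26).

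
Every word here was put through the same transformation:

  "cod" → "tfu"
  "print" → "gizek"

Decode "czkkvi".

litter

Compare letters: c→t is +17, o→f is +17, d→u is +17 — a constant shift. This is a Caesar cipher with shift 17.
Undoing it on czkkvi: c−17=l, z−17=i, k−17=t, k−17=t, v−17=e, i−17=r.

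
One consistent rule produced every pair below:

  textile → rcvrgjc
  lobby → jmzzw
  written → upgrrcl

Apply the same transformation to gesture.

Compare letters: t→r is +24, e→c is +24, x→v is +24 — a constant shift. Each letter is shifted forward by 24 in the alphabet (a Caesar shift of +24).
For gesture: g+24=e, e+24=c, s+24=q, t+24=r, u+24=s, r+24=p, e+24=c.

ecqrspc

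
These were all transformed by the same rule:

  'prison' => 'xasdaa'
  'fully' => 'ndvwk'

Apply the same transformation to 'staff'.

In prison: p→x is +8, r→a is +9, i→s is +10, s→d is +11 — the shift increases by 1 each position. The shift increases by 1 at each position, starting from +8: 8, 9, 10, ….
On staff: s+8=a, t+9=c, a+10=k, f+11=q, f+12=r.

ackqr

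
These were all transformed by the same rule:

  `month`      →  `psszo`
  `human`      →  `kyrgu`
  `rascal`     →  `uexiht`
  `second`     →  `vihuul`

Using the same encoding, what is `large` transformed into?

oewml

In month: m→p is +3, o→s is +4, n→s is +5, t→z is +6 — the shift increases by 1 each position. Each letter shifts forward by (position + 3), i.e. 3, 4, 5, … — the shift grows by one for each successive letter.
For large: l+3=o, a+4=e, r+5=w, g+6=m, e+7=l.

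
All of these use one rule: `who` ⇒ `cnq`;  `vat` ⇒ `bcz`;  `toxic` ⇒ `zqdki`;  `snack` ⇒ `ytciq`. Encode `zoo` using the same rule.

The shift depends on letter class: consonant w→c is +6, but vowel o→q is +2. Vowels shift forward by 2 and consonants shift forward by 6.
For zoo: z(cons)+6=f, o(vowel)+2=q, o(vowel)+2=q.

fqq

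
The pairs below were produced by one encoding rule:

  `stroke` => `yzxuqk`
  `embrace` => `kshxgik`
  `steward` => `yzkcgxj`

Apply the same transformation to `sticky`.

Compare letters: s→y is +6, t→z is +6, r→x is +6 — a constant shift. This is a Caesar cipher with shift 6.
For sticky: s+6=y, t+6=z, i+6=o, c+6=i, k+6=q, y+6=e.

yzoiqe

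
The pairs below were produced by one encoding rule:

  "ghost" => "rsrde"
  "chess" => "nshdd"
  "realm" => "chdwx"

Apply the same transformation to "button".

The shift depends on letter class: consonant g→r is +11, but vowel o→r is +3. Two shifts are in play — +3 for a/e/i/o/u, +11 for every other letter.
For button: b(cons)+11=m, u(vowel)+3=x, t(cons)+11=e, t(cons)+11=e, o(vowel)+3=r, n(cons)+11=y.

mxeery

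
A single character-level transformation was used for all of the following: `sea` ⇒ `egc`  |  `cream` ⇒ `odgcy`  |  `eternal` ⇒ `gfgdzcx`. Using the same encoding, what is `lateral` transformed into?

The rule splits by letter class: vowels +2, consonants +12.
Applying it to lateral: l(cons)+12=x, a(vowel)+2=c, t(cons)+12=f, e(vowel)+2=g, r(cons)+12=d, a(vowel)+2=c, l(cons)+12=x.

xcfgdcx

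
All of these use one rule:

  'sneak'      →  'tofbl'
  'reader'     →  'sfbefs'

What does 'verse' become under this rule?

wfstf

It's a constant shift of +1 (ROT1).
Applying it to verse: v+1=w, e+1=f, r+1=s, s+1=t, e+1=f.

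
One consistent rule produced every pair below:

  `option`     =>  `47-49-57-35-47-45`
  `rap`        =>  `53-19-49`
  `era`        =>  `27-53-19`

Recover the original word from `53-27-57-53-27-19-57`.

retreat

o(#15)→47 and p(#16)→49: differences scale by 2, so n = 2·pos + 17. Each letter becomes 2×(its alphabet position, a=1..z=26) + 17.
Reversing it on 53-27-57-53-27-19-57: 53→(53−17)÷2=18=r, 27→(27−17)÷2=5=e, 57→(57−17)÷2=20=t, 53→(53−17)÷2=18=r, 27→(27−17)÷2=5=e, 19→(19−17)÷2=1=a, 57→(57−17)÷2=20=t.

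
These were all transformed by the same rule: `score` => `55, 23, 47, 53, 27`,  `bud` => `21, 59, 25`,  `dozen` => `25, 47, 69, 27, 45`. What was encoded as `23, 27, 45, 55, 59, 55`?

s(#19)→55 and c(#3)→23: differences scale by 2, so n = 2·pos + 17. Each letter becomes 2×(its alphabet position, a=1..z=26) + 17.
Undoing it on 23, 27, 45, 55, 59, 55: 23→(23−17)÷2=3=c, 27→(27−17)÷2=5=e, 45→(45−17)÷2=14=n, 55→(55−17)÷2=19=s, 59→(59−17)÷2=21=u, 55→(55−17)÷2=19=s.

census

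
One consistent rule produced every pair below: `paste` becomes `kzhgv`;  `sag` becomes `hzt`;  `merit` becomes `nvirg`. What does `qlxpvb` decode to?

Each pair mirrors across the alphabet (p↔k, a↔z, s↔h): positions sum to 25. This is the alphabet-reversal cipher (Atbash): a becomes z, b becomes y, etc.
Reversing it on qlxpvb: q↔j, l↔o, x↔c, p↔k, v↔e, b↔y.

jockey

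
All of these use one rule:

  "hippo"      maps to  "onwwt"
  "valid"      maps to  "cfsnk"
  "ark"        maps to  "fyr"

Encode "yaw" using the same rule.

ffd

The shift depends on letter class: consonant h→o is +7, but vowel i→n is +5. Two shifts are in play — +5 for a/e/i/o/u, +7 for every other letter.
On yaw: y(cons)+7=f, a(vowel)+5=f, w(cons)+7=d.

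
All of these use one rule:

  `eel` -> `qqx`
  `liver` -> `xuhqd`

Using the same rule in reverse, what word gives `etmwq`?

shake

Compare letters: e→q is +12, e→q is +12, l→x is +12 — a constant shift. It's a constant shift of +12 (ROT12).
Reversing it on etmwq: e−12=s, t−12=h, m−12=a, w−12=k, q−12=e.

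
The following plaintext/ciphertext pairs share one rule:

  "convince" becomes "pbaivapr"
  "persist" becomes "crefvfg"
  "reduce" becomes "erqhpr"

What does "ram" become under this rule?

Each letter is shifted forward by 13 in the alphabet (a Caesar shift of +13).
For ram: r+13=e, a+13=n, m+13=z.

enz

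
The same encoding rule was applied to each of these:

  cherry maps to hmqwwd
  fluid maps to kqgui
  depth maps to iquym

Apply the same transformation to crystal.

hwdxymq

The shift depends on letter class: consonant c→h is +5, but vowel e→q is +12. Vowels shift forward by 12 and consonants shift forward by 5.
On crystal: c(cons)+5=h, r(cons)+5=w, y(cons)+5=d, s(cons)+5=x, t(cons)+5=y, a(vowel)+12=m, l(cons)+5=q.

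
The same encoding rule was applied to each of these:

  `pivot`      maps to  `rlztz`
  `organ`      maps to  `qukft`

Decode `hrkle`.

foggy

Each letter shifts forward by (position + 2), i.e. 2, 3, 4, … — the shift grows by one for each successive letter.
Decoding hrkle: h−2=f, r−3=o, k−4=g, l−5=g, e−6=y.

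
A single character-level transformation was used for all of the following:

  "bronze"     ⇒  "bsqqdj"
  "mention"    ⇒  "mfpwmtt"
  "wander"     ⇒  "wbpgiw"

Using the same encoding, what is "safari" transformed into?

In bronze: b→b is +0, r→s is +1, o→q is +2, n→q is +3 — the shift increases by 1 each position. Letter i (0-indexed) is shifted by i+0, so successive shifts are 0, 1, 2, ….
For safari: s+0=s, a+1=b, f+2=h, a+3=d, r+4=v, i+5=n.

sbhdvn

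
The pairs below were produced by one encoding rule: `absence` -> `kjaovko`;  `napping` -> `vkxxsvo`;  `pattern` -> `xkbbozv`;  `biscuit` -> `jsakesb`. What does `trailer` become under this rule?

bzkstoz

The shift depends on letter class: consonant b→j is +8, but vowel a→k is +10. The rule splits by letter class: vowels +10, consonants +8.
For trailer: t(cons)+8=b, r(cons)+8=z, a(vowel)+10=k, i(vowel)+10=s, l(cons)+8=t, e(vowel)+10=o, r(cons)+8=z.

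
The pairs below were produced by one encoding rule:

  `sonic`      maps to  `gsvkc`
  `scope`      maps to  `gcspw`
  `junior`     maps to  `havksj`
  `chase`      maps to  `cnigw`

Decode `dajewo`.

s(18)→g(6) and o(14)→s(18) fit y≡23x+8 (mod 26); the inverse of 23 mod 26 is 17. Treating letters as 0–25, the rule is x ↦ 23x + 8 (mod 26).
Undoing it on dajewo: d(3)→17·(3−8)≡19=t; a(0)→17·(0−8)≡20=u; j(9)→17·(9−8)≡17=r; e(4)→17·(4−8)≡10=k; w(22)→17·(22−8)≡4=e; o(14)→17·(14−8)≡24=y (all mod 26).

turkey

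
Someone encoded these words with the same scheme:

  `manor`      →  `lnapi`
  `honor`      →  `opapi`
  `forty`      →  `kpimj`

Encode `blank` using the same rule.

cwnah

Each letter's alphabet position (a=0..z=25) is mapped through 15·x+13 mod 26 — an affine cipher.
Applying it to blank: b(1)→15·1+13≡2=c; l(11)→15·11+13≡22=w; a(0)→15·0+13≡13=n; n(13)→15·13+13≡0=a; k(10)→15·10+13≡7=h (all mod 26).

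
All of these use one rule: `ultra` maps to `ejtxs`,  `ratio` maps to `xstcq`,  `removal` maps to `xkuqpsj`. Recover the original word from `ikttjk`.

u(20)→e(4) and l(11)→j(9) fit y≡11x+18 (mod 26); the inverse of 11 mod 26 is 19. This is an affine cipher: with a=0,…,z=25, each position x becomes (11x+18) mod 26.
Undoing it on ikttjk: i(8)→19·(8−18)≡18=s; k(10)→19·(10−18)≡4=e; t(19)→19·(19−18)≡19=t; t(19)→19·(19−18)≡19=t; j(9)→19·(9−18)≡11=l; k(10)→19·(10−18)≡4=e (all mod 26).

settle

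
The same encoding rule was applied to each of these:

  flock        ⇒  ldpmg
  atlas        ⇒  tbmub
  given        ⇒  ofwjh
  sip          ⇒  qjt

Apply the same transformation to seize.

fajft

The output letters match the input read backwards, each shifted +1: flock reversed is kcolf. Two steps: reverse the string, then apply a Caesar shift of +1.
On seize: reverse → ezies; then shift: e+1=f, z+1=a, i+1=j, e+1=f, s+1=t.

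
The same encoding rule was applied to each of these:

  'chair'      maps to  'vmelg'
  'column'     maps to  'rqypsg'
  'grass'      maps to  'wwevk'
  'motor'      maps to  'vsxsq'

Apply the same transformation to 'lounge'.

Two steps: reverse the string, then apply a Caesar shift of +4.
Applying it to lounge: reverse → egnuol; then shift: e+4=i, g+4=k, n+4=r, u+4=y, o+4=s, l+4=p.

ikrysp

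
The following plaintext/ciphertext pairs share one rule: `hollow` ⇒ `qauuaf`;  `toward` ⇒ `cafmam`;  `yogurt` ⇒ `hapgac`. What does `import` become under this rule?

uvyaac

Two shifts are in play — +12 for a/e/i/o/u, +9 for every other letter.
Applying it to import: i(vowel)+12=u, m(cons)+9=v, p(cons)+9=y, o(vowel)+12=a, r(cons)+9=a, t(cons)+9=c.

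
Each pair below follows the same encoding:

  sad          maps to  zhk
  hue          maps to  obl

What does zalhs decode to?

steal

Compare letters: s→z is +7, a→h is +7, d→k is +7 — a constant shift. Every letter moves 7 places later in the alphabet, wrapping around z→a.
Undoing it on zalhs: z−7=s, a−7=t, l−7=e, h−7=a, s−7=l.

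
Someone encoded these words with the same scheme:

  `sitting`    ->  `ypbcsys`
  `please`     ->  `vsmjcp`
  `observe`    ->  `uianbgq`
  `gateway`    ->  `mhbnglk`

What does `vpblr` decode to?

pitch

In sitting: s→y is +6, i→p is +7, t→b is +8, t→c is +9 — the shift increases by 1 each position. Each letter shifts forward by (position + 6), i.e. 6, 7, 8, … — the shift grows by one for each successive letter.
Undoing it on vpblr: v−6=p, p−7=i, b−8=t, l−9=c, r−10=h.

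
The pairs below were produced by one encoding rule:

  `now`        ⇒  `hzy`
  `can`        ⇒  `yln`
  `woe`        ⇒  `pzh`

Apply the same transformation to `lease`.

The output letters match the input read backwards, each shifted +11: now reversed is won. Two steps: reverse the string, then apply a Caesar shift of +11.
For lease: reverse → esael; then shift: e+11=p, s+11=d, a+11=l, e+11=p, l+11=w.

pdlpw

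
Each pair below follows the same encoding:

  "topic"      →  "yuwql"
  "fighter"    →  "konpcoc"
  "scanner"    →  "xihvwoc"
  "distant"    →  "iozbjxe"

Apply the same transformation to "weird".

bkpzm

In topic: t→y is +5, o→u is +6, p→w is +7, i→q is +8 — the shift increases by 1 each position. Each letter shifts forward by (position + 5), i.e. 5, 6, 7, … — the shift grows by one for each successive letter.
On weird: w+5=b, e+6=k, i+7=p, r+8=z, d+9=m.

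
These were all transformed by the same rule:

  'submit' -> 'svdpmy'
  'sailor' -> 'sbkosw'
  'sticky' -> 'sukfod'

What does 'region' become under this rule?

rfilss

In submit: s→s is +0, u→v is +1, b→d is +2, m→p is +3 — the shift increases by 1 each position. The shift increases by 1 at each position, starting from +0: 0, 1, 2, ….
For region: r+0=r, e+1=f, g+2=i, i+3=l, o+4=s, n+5=s.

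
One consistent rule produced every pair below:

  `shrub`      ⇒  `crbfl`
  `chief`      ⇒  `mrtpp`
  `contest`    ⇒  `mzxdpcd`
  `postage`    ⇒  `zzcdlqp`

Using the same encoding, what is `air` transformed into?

The shift depends on letter class: consonant s→c is +10, but vowel u→f is +11. Two shifts are in play — +11 for a/e/i/o/u, +10 for every other letter.
For air: a(vowel)+11=l, i(vowel)+11=t, r(cons)+10=b.

ltb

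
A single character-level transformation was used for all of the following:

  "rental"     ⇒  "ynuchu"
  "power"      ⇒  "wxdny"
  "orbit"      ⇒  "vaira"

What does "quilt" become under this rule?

xdpua

Shifts by position in rental: pos 0: r→y (+7), pos 1: e→n (+9), pos 2: n→u (+7), pos 3: t→c (+9) — repeating every 2. It's a Vigenère-style cipher with numeric key [7,9]: position i shifts by key[i mod 2].
On quilt: q+7=x, u+9=d, i+7=p, l+9=u, t+7=a.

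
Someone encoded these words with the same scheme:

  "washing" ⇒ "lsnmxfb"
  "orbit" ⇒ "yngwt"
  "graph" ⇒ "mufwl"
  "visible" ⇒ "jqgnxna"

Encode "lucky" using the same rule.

The output letters match the input read backwards, each shifted +5: washing reversed is gnihsaw. The word is reversed, then every letter is shifted forward by 5.
Applying it to lucky: reverse → ykcul; then shift: y+5=d, k+5=p, c+5=h, u+5=z, l+5=q.

dphzq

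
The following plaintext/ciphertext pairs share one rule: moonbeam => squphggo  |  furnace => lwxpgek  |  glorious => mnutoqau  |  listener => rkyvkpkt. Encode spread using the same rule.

A repeating key of period 2 is used — shifts +6, +2 over and over.
On spread: s+6=y, p+2=r, r+6=x, e+2=g, a+6=g, d+2=f.

yrxggf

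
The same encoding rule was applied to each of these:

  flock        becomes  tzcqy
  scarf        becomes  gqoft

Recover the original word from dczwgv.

Compare letters: f→t is +14, l→z is +14, o→c is +14 — a constant shift. This is a Caesar cipher with shift 14.
Undoing it on dczwgv: d−14=p, c−14=o, z−14=l, w−14=i, g−14=s, v−14=h.

polish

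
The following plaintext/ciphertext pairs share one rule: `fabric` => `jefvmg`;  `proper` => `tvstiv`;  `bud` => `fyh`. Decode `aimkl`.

weigh

This is a Caesar cipher with shift 4.
Decoding aimkl: a−4=w, i−4=e, m−4=i, k−4=g, l−4=h.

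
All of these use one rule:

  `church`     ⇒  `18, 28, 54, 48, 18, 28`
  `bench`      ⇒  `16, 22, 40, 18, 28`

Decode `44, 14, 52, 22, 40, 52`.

c(#3)→18 and h(#8)→28: differences scale by 2, so n = 2·pos + 12. Each letter becomes 2×(its alphabet position, a=1..z=26) + 12.
Undoing it on 44, 14, 52, 22, 40, 52: 44→(44−12)÷2=16=p, 14→(14−12)÷2=1=a, 52→(52−12)÷2=20=t, 22→(22−12)÷2=5=e, 40→(40−12)÷2=14=n, 52→(52−12)÷2=20=t.

patent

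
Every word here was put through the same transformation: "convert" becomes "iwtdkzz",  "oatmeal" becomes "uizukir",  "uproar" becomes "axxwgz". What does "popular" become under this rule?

vwvcrix

It's a Vigenère-style cipher with numeric key [6,8]: position i shifts by key[i mod 2].
Applying it to popular: p+6=v, o+8=w, p+6=v, u+8=c, l+6=r, a+8=i, r+6=x.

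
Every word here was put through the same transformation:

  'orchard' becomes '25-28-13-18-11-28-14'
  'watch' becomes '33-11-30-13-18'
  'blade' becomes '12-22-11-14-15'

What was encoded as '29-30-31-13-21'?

stuck

o is letter #15 and maps to 25: an offset of 10. Each letter is replaced by its alphabet position (a=1..z=26) + 10.
Reversing it on 29-30-31-13-21: 29→(29−10)÷1=19=s, 30→(30−10)÷1=20=t, 31→(31−10)÷1=21=u, 13→(13−10)÷1=3=c, 21→(21−10)÷1=11=k.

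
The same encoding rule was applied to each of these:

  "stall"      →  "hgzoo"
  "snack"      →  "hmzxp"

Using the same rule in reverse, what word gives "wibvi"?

dryer

Each pair mirrors across the alphabet (s↔h, t↔g, a↔z): positions sum to 25. Letters are reflected about the middle of the alphabet (position → 25−position): Atbash.
Reversing it on wibvi: w↔d, i↔r, b↔y, v↔e, i↔r.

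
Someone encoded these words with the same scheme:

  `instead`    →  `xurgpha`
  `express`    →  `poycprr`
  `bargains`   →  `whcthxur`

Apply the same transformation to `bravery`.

Each letter's alphabet position (a=0..z=25) is mapped through 15·x+7 mod 26 — an affine cipher.
On bravery: b(1)→15·1+7≡22=w; r(17)→15·17+7≡2=c; a(0)→15·0+7≡7=h; v(21)→15·21+7≡10=k; e(4)→15·4+7≡15=p; r(17)→15·17+7≡2=c; y(24)→15·24+7≡3=d (all mod 26).

wchkpcd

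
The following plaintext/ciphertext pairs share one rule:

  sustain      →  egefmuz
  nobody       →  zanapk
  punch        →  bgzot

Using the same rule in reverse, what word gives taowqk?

Compare letters: s→e is +12, u→g is +12, s→e is +12 — a constant shift. Each letter is shifted forward by 12 in the alphabet (a Caesar shift of +12).
Reversing it on taowqk: t−12=h, a−12=o, o−12=c, w−12=k, q−12=e, k−12=y.

hockey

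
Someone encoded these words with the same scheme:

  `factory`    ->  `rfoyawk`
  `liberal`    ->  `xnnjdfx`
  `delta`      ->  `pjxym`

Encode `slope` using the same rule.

A repeating key of period 2 is used — shifts +12, +5 over and over.
On slope: s+12=e, l+5=q, o+12=a, p+5=u, e+12=q.

eqauq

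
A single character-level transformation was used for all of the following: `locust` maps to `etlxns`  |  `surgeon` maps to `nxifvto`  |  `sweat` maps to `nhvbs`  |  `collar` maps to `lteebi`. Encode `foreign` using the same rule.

l(11)→e(4) and o(14)→t(19) fit y≡5x+1 (mod 26); the inverse of 5 mod 26 is 21. Each letter's alphabet position (a=0..z=25) is mapped through 5·x+1 mod 26 — an affine cipher.
On foreign: f(5)→5·5+1≡0=a; o(14)→5·14+1≡19=t; r(17)→5·17+1≡8=i; e(4)→5·4+1≡21=v; i(8)→5·8+1≡15=p; g(6)→5·6+1≡5=f; n(13)→5·13+1≡14=o (all mod 26).

ativpfo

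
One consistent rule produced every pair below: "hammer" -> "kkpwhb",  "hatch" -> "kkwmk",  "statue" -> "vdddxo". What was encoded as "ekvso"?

basil

Shifts by position in hammer: pos 0: h→k (+3), pos 1: a→k (+10), pos 2: m→p (+3), pos 3: m→w (+10) — repeating every 2. The shifts repeat in a cycle of length 2: positions 0,1,… shift by +3, +10, then the pattern repeats.
Decoding ekvso: e−3=b, k−10=a, v−3=s, s−10=i, o−3=l.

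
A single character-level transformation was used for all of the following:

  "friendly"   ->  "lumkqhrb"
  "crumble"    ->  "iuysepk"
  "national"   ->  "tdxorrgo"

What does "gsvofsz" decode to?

apricot

Shifts by position in friendly: pos 0: f→l (+6), pos 1: r→u (+3), pos 2: i→m (+4), pos 3: e→k (+6), pos 4: n→q (+3), pos 5: d→h (+4) — repeating every 3. It's a Vigenère-style cipher with numeric key [6,3,4]: position i shifts by key[i mod 3].
Undoing it on gsvofsz: g−6=a, s−3=p, v−4=r, o−6=i, f−3=c, s−4=o, z−6=t.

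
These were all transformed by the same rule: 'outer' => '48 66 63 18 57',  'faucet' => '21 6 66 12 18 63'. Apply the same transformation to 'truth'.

63 57 66 63 27

With a=1..z=26, the number is 3·pos + 3.
Applying it to truth: t=20→63, r=18→57, u=21→66, t=20→63, h=8→27.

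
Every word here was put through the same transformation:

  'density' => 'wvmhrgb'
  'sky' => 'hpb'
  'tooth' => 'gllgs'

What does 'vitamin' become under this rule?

ergznrm

Each pair mirrors across the alphabet (d↔w, e↔v, n↔m): positions sum to 25. This is the alphabet-reversal cipher (Atbash): a becomes z, b becomes y, etc.
For vitamin: v↔e, i↔r, t↔g, a↔z, m↔n, i↔r, n↔m.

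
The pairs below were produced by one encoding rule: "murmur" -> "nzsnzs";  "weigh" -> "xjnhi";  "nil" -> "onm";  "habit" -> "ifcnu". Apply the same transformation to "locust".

The shift depends on letter class: consonant m→n is +1, but vowel u→z is +5. Two shifts are in play — +5 for a/e/i/o/u, +1 for every other letter.
On locust: l(cons)+1=m, o(vowel)+5=t, c(cons)+1=d, u(vowel)+5=z, s(cons)+1=t, t(cons)+1=u.

mtdztu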